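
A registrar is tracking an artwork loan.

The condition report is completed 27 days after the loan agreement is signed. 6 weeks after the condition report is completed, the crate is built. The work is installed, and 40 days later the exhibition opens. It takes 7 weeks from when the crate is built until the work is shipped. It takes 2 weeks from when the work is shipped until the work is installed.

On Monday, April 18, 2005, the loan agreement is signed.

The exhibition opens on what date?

Friday, October 7, 2005

The loan agreement is signed: Apr 18, 2005.
The condition report is completed: Apr 18, 2005 + 27 days = May 15, 2005.
The crate is built: May 15, 2005 + 6 weeks = Jun 26, 2005.
The work is shipped: Jun 26, 2005 + 7 weeks = Aug 14, 2005.
The work is installed: Aug 14, 2005 + 2 weeks = Aug 28, 2005.
The exhibition opens: Aug 28, 2005 + 40 days = Oct 7, 2005.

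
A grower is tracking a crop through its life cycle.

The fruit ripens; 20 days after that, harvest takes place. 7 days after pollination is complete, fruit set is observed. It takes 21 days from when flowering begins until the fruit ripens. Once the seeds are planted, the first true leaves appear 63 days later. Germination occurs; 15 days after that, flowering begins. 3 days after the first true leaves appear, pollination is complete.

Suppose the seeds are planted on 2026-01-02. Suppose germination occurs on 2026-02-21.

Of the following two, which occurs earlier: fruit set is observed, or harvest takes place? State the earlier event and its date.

The seeds are planted: Jan 2, 2026.
The first true leaves appear: Jan 2, 2026 + 63 days = Mar 6, 2026.
Pollination is complete: Mar 6, 2026 + 3 days = Mar 9, 2026.
Fruit set is observed: Mar 9, 2026 + 7 days = Mar 16, 2026.
Germination occurs: Feb 21, 2026.
Flowering begins: Feb 21, 2026 + 15 days = Mar 8, 2026.
The fruit ripens: Mar 8, 2026 + 21 days = Mar 29, 2026.
Harvest takes place: Mar 29, 2026 + 20 days = Apr 18, 2026.
Comparing: fruit set is observed on Mar 16, 2026 vs harvest takes place on Apr 18, 2026. Earlier: fruit set is observed.

Fruit set is observed — 2026-03-16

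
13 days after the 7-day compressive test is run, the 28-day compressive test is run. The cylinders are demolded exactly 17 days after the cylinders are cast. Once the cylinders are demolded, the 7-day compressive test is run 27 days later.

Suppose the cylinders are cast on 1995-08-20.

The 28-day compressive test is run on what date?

The cylinders are cast: Aug 20, 1995.
The cylinders are demolded: Aug 20, 1995 + 17 days = Sep 6, 1995.
The 7-day compressive test is run: Sep 6, 1995 + 27 days = Oct 3, 1995.
The 28-day compressive test is run: Oct 3, 1995 + 13 days = Oct 16, 1995.

1995-10-16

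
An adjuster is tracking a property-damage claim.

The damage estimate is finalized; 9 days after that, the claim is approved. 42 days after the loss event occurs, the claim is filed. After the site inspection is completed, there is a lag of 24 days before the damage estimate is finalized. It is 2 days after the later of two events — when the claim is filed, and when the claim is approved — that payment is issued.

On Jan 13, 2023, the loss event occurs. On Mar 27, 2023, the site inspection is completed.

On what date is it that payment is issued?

May 1, 2023

The loss event occurs: Jan 13, 2023.
The claim is filed: Jan 13, 2023 + 42 days = Feb 24, 2023.
The site inspection is completed: Mar 27, 2023.
The damage estimate is finalized: Mar 27, 2023 + 24 days = Apr 20, 2023.
The claim is approved: Apr 20, 2023 + 9 days = Apr 29, 2023.
Both prerequisites met — the claim is filed (Feb 24, 2023), the claim is approved (Apr 29, 2023); the later is Apr 29, 2023.
Payment is issued: Apr 29, 2023 + 2 days = May 1, 2023.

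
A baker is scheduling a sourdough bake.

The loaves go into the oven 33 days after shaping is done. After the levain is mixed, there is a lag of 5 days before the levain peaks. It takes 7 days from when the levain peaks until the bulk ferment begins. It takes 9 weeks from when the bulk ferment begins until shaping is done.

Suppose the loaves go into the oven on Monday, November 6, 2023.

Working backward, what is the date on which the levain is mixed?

Friday, July 21, 2023

The loaves go into the oven: Nov 6, 2023.
Shaping is done: Nov 6, 2023 − 33 days = Oct 4, 2023.
The bulk ferment begins: Oct 4, 2023 − 9 weeks = Aug 2, 2023.
The levain peaks: Aug 2, 2023 − 7 days = Jul 26, 2023.
The levain is mixed: Jul 26, 2023 − 5 days = Jul 21, 2023.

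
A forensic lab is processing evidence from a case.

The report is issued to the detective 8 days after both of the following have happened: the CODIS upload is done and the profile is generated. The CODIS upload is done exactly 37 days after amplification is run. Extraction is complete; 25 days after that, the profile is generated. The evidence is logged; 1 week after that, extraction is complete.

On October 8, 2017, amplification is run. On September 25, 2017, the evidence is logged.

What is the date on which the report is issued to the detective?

November 22, 2017

Amplification is run: Oct 8, 2017.
The CODIS upload is done: Oct 8, 2017 + 37 days = Nov 14, 2017.
The evidence is logged: Sep 25, 2017.
Extraction is complete: Sep 25, 2017 + 1 week = Oct 2, 2017.
The profile is generated: Oct 2, 2017 + 25 days = Oct 27, 2017.
Both prerequisites met — the CODIS upload is done (Nov 14, 2017), the profile is generated (Oct 27, 2017); the later is Nov 14, 2017.
The report is issued to the detective: Nov 14, 2017 + 8 days = Nov 22, 2017.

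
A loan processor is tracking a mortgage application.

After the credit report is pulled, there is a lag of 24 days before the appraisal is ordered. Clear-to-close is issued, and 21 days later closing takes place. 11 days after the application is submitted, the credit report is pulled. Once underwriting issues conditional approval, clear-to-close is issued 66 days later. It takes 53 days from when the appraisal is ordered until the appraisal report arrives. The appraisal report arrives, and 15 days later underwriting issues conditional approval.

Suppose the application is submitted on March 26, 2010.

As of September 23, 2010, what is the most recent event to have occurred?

The application is submitted: Mar 26, 2010.
The credit report is pulled: Mar 26, 2010 + 11 days = Apr 6, 2010.
The appraisal is ordered: Apr 6, 2010 + 24 days = Apr 30, 2010.
The appraisal report arrives: Apr 30, 2010 + 53 days = Jun 22, 2010.
Underwriting issues conditional approval: Jun 22, 2010 + 15 days = Jul 7, 2010.
Clear-to-close is issued: Jul 7, 2010 + 66 days = Sep 11, 2010.
Closing takes place: Sep 11, 2010 + 21 days = Oct 2, 2010.
Sep 23, 2010 falls between when clear-to-close is issued (Sep 11, 2010) and when closing takes place (Oct 2, 2010).

Clear-to-close is issued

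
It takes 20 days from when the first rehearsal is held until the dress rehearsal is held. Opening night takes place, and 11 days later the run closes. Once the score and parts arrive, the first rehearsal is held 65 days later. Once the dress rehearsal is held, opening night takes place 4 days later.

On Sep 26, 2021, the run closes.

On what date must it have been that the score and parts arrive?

The run closes: Sep 26, 2021.
Opening night takes place: Sep 26, 2021 − 11 days = Sep 15, 2021.
The dress rehearsal is held: Sep 15, 2021 − 4 days = Sep 11, 2021.
The first rehearsal is held: Sep 11, 2021 − 20 days = Aug 22, 2021.
The score and parts arrive: Aug 22, 2021 − 65 days = Jun 18, 2021.

Jun 18, 2021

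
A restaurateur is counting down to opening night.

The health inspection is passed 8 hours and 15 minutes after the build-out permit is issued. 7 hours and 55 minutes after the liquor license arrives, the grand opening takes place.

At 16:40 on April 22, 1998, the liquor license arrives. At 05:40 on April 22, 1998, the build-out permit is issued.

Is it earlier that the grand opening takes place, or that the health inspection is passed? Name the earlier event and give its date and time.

The health inspection is passed — 13:55 on April 22, 1998

The liquor license arrives: 16:40 Apr 22, 1998.
The grand opening takes place: 16:40 Apr 22, 1998 + 7h55m = 00:35 Apr 23, 1998.
The build-out permit is issued: 05:40 Apr 22, 1998.
The health inspection is passed: 05:40 Apr 22, 1998 + 8h15m = 13:55 Apr 22, 1998.
Comparing: the grand opening takes place at 00:35 Apr 23, 1998 vs the health inspection is passed at 13:55 Apr 22, 1998. Earlier: the health inspection is passed.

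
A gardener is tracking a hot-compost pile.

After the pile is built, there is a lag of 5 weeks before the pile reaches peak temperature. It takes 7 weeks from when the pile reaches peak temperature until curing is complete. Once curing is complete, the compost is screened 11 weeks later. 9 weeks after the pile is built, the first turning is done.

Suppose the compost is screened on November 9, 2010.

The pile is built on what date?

June 1, 2010

The compost is screened: Nov 9, 2010.
Curing is complete: Nov 9, 2010 − 11 weeks = Aug 24, 2010.
The pile reaches peak temperature: Aug 24, 2010 − 7 weeks = Jul 6, 2010.
The pile is built: Jul 6, 2010 − 5 weeks = Jun 1, 2010.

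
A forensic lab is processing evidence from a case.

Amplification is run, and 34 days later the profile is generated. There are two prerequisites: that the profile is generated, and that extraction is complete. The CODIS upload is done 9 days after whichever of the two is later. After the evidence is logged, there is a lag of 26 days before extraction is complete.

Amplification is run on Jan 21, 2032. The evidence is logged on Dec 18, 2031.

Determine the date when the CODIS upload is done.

Amplification is run: Jan 21, 2032.
The profile is generated: Jan 21, 2032 + 34 days = Feb 24, 2032.
The evidence is logged: Dec 18, 2031.
Extraction is complete: Dec 18, 2031 + 26 days = Jan 13, 2032.
Both prerequisites met — the profile is generated (Feb 24, 2032), extraction is complete (Jan 13, 2032); the later is Feb 24, 2032.
The CODIS upload is done: Feb 24, 2032 + 9 days = Mar 4, 2032.

Mar 4, 2032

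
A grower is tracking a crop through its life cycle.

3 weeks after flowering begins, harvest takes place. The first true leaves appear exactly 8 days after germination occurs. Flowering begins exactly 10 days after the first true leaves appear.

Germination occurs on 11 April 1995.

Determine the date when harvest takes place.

20 May 1995

Germination occurs: Apr 11, 1995.
The first true leaves appear: Apr 11, 1995 + 8 days = Apr 19, 1995.
Flowering begins: Apr 19, 1995 + 10 days = Apr 29, 1995.
Harvest takes place: Apr 29, 1995 + 3 weeks = May 20, 1995.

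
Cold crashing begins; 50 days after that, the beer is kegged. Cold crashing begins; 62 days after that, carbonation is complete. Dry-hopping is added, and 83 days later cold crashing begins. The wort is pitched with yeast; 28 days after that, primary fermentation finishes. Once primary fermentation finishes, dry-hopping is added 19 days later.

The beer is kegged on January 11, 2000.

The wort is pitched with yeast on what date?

The beer is kegged: Jan 11, 2000.
Cold crashing begins: Jan 11, 2000 − 50 days = Nov 22, 1999.
Dry-hopping is added: Nov 22, 1999 − 83 days = Aug 31, 1999.
Primary fermentation finishes: Aug 31, 1999 − 19 days = Aug 12, 1999.
The wort is pitched with yeast: Aug 12, 1999 − 28 days = Jul 15, 1999.

July 15, 1999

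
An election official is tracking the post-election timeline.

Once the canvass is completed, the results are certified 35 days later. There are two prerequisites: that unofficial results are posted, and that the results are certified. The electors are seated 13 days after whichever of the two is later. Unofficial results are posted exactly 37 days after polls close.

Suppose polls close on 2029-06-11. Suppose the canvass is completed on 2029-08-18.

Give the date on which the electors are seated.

Polls close: Jun 11, 2029.
Unofficial results are posted: Jun 11, 2029 + 37 days = Jul 18, 2029.
The canvass is completed: Aug 18, 2029.
The results are certified: Aug 18, 2029 + 35 days = Sep 22, 2029.
Both prerequisites met — unofficial results are posted (Jul 18, 2029), the results are certified (Sep 22, 2029); the later is Sep 22, 2029.
The electors are seated: Sep 22, 2029 + 13 days = Oct 5, 2029.

2029-10-05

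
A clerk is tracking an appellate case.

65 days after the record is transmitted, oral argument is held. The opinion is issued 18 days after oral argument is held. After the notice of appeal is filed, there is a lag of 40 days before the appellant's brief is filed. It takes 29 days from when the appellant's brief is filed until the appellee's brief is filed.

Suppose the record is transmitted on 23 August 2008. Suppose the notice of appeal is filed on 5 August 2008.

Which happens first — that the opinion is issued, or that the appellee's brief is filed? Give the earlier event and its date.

The appellee's brief is filed — 13 October 2008

The record is transmitted: Aug 23, 2008.
Oral argument is held: Aug 23, 2008 + 65 days = Oct 27, 2008.
The opinion is issued: Oct 27, 2008 + 18 days = Nov 14, 2008.
The notice of appeal is filed: Aug 5, 2008.
The appellant's brief is filed: Aug 5, 2008 + 40 days = Sep 14, 2008.
The appellee's brief is filed: Sep 14, 2008 + 29 days = Oct 13, 2008.
Comparing: the opinion is issued on Nov 14, 2008 vs the appellee's brief is filed on Oct 13, 2008. Earlier: the appellee's brief is filed.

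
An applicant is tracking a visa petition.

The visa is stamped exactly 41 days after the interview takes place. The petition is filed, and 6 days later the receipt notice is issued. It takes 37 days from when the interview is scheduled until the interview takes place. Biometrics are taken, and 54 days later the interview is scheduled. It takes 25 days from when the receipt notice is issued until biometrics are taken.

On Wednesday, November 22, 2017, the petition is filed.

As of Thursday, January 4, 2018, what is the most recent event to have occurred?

The petition is filed: Nov 22, 2017.
The receipt notice is issued: Nov 22, 2017 + 6 days = Nov 28, 2017.
Biometrics are taken: Nov 28, 2017 + 25 days = Dec 23, 2017.
The interview is scheduled: Dec 23, 2017 + 54 days = Feb 15, 2018.
The interview takes place: Feb 15, 2018 + 37 days = Mar 24, 2018.
The visa is stamped: Mar 24, 2018 + 41 days = May 4, 2018.
Jan 4, 2018 falls between when biometrics are taken (Dec 23, 2017) and when the interview is scheduled (Feb 15, 2018).

Biometrics are taken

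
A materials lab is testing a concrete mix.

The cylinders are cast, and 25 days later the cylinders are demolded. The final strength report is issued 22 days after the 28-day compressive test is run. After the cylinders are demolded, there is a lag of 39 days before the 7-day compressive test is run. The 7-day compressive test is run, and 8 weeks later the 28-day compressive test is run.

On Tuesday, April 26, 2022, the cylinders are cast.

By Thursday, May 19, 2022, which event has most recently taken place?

The cylinders are cast

The cylinders are cast: Apr 26, 2022.
The cylinders are demolded: Apr 26, 2022 + 25 days = May 21, 2022.
The 7-day compressive test is run: May 21, 2022 + 39 days = Jun 29, 2022.
The 28-day compressive test is run: Jun 29, 2022 + 8 weeks = Aug 24, 2022.
The final strength report is issued: Aug 24, 2022 + 22 days = Sep 15, 2022.
May 19, 2022 falls between when the cylinders are cast (Apr 26, 2022) and when the cylinders are demolded (May 21, 2022).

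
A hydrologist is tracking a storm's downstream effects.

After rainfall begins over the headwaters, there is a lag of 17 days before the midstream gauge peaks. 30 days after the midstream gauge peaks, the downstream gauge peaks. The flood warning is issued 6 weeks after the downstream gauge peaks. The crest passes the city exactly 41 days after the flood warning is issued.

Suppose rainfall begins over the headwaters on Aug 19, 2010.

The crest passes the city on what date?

Rainfall begins over the headwaters: Aug 19, 2010.
The midstream gauge peaks: Aug 19, 2010 + 17 days = Sep 5, 2010.
The downstream gauge peaks: Sep 5, 2010 + 30 days = Oct 5, 2010.
The flood warning is issued: Oct 5, 2010 + 6 weeks = Nov 16, 2010.
The crest passes the city: Nov 16, 2010 + 41 days = Dec 27, 2010.

Dec 27, 2010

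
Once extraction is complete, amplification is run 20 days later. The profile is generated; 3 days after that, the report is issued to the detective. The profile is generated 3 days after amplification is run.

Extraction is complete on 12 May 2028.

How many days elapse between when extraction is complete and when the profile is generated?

Causal path: extraction is complete → amplification is run → the profile is generated.
Total delay along the path: 20 + 3 = 23 days.

23 days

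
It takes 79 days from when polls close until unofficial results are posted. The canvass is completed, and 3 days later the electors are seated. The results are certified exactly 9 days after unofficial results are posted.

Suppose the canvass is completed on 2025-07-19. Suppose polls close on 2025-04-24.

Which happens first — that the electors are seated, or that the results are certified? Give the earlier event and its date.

The results are certified — 2025-07-21

The canvass is completed: Jul 19, 2025.
The electors are seated: Jul 19, 2025 + 3 days = Jul 22, 2025.
Polls close: Apr 24, 2025.
Unofficial results are posted: Apr 24, 2025 + 79 days = Jul 12, 2025.
The results are certified: Jul 12, 2025 + 9 days = Jul 21, 2025.
Comparing: the electors are seated on Jul 22, 2025 vs the results are certified on Jul 21, 2025. Earlier: the results are certified.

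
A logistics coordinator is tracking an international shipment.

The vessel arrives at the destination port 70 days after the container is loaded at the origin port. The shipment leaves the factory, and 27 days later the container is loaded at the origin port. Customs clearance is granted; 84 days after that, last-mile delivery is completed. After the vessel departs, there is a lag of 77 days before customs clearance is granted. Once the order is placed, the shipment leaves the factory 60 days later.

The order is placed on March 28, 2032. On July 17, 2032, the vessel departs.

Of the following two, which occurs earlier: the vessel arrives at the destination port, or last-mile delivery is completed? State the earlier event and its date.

The order is placed: Mar 28, 2032.
The shipment leaves the factory: Mar 28, 2032 + 60 days = May 27, 2032.
The container is loaded at the origin port: May 27, 2032 + 27 days = Jun 23, 2032.
The vessel arrives at the destination port: Jun 23, 2032 + 70 days = Sep 1, 2032.
The vessel departs: Jul 17, 2032.
Customs clearance is granted: Jul 17, 2032 + 77 days = Oct 2, 2032.
Last-mile delivery is completed: Oct 2, 2032 + 84 days = Dec 25, 2032.
Comparing: the vessel arrives at the destination port on Sep 1, 2032 vs last-mile delivery is completed on Dec 25, 2032. Earlier: the vessel arrives at the destination port.

The vessel arrives at the destination port — September 1, 2032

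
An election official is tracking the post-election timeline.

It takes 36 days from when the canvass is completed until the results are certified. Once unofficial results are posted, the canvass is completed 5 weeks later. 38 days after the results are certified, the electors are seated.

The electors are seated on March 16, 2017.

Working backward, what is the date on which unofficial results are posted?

The electors are seated: Mar 16, 2017.
The results are certified: Mar 16, 2017 − 38 days = Feb 6, 2017.
The canvass is completed: Feb 6, 2017 − 36 days = Jan 1, 2017.
Unofficial results are posted: Jan 1, 2017 − 5 weeks = Nov 27, 2016.

November 27, 2016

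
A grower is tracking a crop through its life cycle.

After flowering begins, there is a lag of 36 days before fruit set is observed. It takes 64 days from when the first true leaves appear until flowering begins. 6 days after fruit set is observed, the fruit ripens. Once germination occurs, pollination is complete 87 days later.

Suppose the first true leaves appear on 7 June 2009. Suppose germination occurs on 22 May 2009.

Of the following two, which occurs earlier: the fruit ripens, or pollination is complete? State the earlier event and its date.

Pollination is complete — 17 August 2009

The first true leaves appear: Jun 7, 2009.
Flowering begins: Jun 7, 2009 + 64 days = Aug 10, 2009.
Fruit set is observed: Aug 10, 2009 + 36 days = Sep 15, 2009.
The fruit ripens: Sep 15, 2009 + 6 days = Sep 21, 2009.
Germination occurs: May 22, 2009.
Pollination is complete: May 22, 2009 + 87 days = Aug 17, 2009.
Comparing: the fruit ripens on Sep 21, 2009 vs pollination is complete on Aug 17, 2009. Earlier: pollination is complete.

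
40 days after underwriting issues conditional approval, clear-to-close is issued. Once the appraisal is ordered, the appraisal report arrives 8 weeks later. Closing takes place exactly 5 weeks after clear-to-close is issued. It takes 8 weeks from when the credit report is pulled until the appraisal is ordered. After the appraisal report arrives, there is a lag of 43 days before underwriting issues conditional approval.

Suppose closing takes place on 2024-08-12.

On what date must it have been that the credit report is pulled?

2023-12-26

Closing takes place: Aug 12, 2024.
Clear-to-close is issued: Aug 12, 2024 − 5 weeks = Jul 8, 2024.
Underwriting issues conditional approval: Jul 8, 2024 − 40 days = May 29, 2024.
The appraisal report arrives: May 29, 2024 − 43 days = Apr 16, 2024.
The appraisal is ordered: Apr 16, 2024 − 8 weeks = Feb 20, 2024.
The credit report is pulled: Feb 20, 2024 − 8 weeks = Dec 26, 2023.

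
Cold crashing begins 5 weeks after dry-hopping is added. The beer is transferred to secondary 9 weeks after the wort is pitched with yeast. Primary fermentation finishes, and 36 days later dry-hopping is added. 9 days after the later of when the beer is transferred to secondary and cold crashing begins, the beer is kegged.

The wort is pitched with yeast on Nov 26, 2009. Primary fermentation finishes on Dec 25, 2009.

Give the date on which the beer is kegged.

Mar 15, 2010

The wort is pitched with yeast: Nov 26, 2009.
The beer is transferred to secondary: Nov 26, 2009 + 9 weeks = Jan 28, 2010.
Primary fermentation finishes: Dec 25, 2009.
Dry-hopping is added: Dec 25, 2009 + 36 days = Jan 30, 2010.
Cold crashing begins: Jan 30, 2010 + 5 weeks = Mar 6, 2010.
Both prerequisites met — the beer is transferred to secondary (Jan 28, 2010), cold crashing begins (Mar 6, 2010); the later is Mar 6, 2010.
The beer is kegged: Mar 6, 2010 + 9 days = Mar 15, 2010.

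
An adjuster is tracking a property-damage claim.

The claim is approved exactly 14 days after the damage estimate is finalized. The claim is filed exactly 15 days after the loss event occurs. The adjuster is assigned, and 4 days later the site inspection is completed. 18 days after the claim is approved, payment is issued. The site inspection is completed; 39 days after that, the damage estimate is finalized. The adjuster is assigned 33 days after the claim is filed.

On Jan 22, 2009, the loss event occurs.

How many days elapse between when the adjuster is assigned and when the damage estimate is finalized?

43 days

Causal path: the adjuster is assigned → the site inspection is completed → the damage estimate is finalized.
Total delay along the path: 4 + 39 = 43 days.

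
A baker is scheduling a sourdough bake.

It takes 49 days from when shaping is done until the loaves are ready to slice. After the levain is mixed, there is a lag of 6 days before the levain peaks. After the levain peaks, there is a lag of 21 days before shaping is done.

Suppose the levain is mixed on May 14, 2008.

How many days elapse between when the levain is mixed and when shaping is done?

Causal path: the levain is mixed → the levain peaks → shaping is done.
Total delay along the path: 6 + 21 = 27 days.

27 days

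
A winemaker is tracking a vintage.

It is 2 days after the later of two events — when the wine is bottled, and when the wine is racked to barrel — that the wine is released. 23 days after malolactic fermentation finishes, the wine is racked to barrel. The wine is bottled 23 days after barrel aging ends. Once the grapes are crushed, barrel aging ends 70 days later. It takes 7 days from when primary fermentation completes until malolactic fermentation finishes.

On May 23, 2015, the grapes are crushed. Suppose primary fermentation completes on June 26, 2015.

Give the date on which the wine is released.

August 26, 2015

The grapes are crushed: May 23, 2015.
Barrel aging ends: May 23, 2015 + 70 days = Aug 1, 2015.
The wine is bottled: Aug 1, 2015 + 23 days = Aug 24, 2015.
Primary fermentation completes: Jun 26, 2015.
Malolactic fermentation finishes: Jun 26, 2015 + 7 days = Jul 3, 2015.
The wine is racked to barrel: Jul 3, 2015 + 23 days = Jul 26, 2015.
Both prerequisites met — the wine is bottled (Aug 24, 2015), the wine is racked to barrel (Jul 26, 2015); the later is Aug 24, 2015.
The wine is released: Aug 24, 2015 + 2 days = Aug 26, 2015.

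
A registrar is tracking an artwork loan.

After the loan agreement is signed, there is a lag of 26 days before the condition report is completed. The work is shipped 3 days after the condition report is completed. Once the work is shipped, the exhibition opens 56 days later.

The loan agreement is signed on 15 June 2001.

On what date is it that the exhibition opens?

The loan agreement is signed: Jun 15, 2001.
The condition report is completed: Jun 15, 2001 + 26 days = Jul 11, 2001.
The work is shipped: Jul 11, 2001 + 3 days = Jul 14, 2001.
The exhibition opens: Jul 14, 2001 + 56 days = Sep 8, 2001.

8 September 2001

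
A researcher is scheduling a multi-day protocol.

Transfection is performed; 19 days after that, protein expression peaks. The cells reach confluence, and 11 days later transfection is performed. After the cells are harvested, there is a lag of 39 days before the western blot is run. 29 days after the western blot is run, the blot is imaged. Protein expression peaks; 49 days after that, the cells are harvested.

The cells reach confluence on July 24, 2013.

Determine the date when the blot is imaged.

The cells reach confluence: Jul 24, 2013.
Transfection is performed: Jul 24, 2013 + 11 days = Aug 4, 2013.
Protein expression peaks: Aug 4, 2013 + 19 days = Aug 23, 2013.
The cells are harvested: Aug 23, 2013 + 49 days = Oct 11, 2013.
The western blot is run: Oct 11, 2013 + 39 days = Nov 19, 2013.
The blot is imaged: Nov 19, 2013 + 29 days = Dec 18, 2013.

December 18, 2013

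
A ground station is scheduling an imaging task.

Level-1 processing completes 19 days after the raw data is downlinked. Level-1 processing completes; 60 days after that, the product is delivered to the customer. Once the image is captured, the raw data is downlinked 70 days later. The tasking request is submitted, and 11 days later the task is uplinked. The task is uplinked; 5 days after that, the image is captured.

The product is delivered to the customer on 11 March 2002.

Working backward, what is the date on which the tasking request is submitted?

27 September 2001

The product is delivered to the customer: Mar 11, 2002.
Level-1 processing completes: Mar 11, 2002 − 60 days = Jan 10, 2002.
The raw data is downlinked: Jan 10, 2002 − 19 days = Dec 22, 2001.
The image is captured: Dec 22, 2001 − 70 days = Oct 13, 2001.
The task is uplinked: Oct 13, 2001 − 5 days = Oct 8, 2001.
The tasking request is submitted: Oct 8, 2001 − 11 days = Sep 27, 2001.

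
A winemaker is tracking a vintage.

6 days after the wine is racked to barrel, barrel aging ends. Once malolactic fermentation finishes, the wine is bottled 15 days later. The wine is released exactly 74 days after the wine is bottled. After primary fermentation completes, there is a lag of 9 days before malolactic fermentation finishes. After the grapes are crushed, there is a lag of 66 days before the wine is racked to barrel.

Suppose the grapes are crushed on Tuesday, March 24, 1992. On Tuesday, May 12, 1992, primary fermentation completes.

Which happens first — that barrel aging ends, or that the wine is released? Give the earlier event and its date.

Barrel aging ends — Thursday, June 4, 1992

The grapes are crushed: Mar 24, 1992.
The wine is racked to barrel: Mar 24, 1992 + 66 days = May 29, 1992.
Barrel aging ends: May 29, 1992 + 6 days = Jun 4, 1992.
Primary fermentation completes: May 12, 1992.
Malolactic fermentation finishes: May 12, 1992 + 9 days = May 21, 1992.
The wine is bottled: May 21, 1992 + 15 days = Jun 5, 1992.
The wine is released: Jun 5, 1992 + 74 days = Aug 18, 1992.
Comparing: barrel aging ends on Jun 4, 1992 vs the wine is released on Aug 18, 1992. Earlier: barrel aging ends.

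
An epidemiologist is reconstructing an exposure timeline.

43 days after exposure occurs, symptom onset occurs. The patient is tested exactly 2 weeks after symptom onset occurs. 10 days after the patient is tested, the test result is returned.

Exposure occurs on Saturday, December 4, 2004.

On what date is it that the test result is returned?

Exposure occurs: Dec 4, 2004.
Symptom onset occurs: Dec 4, 2004 + 43 days = Jan 16, 2005.
The patient is tested: Jan 16, 2005 + 2 weeks = Jan 30, 2005.
The test result is returned: Jan 30, 2005 + 10 days = Feb 9, 2005.

Wednesday, February 9, 2005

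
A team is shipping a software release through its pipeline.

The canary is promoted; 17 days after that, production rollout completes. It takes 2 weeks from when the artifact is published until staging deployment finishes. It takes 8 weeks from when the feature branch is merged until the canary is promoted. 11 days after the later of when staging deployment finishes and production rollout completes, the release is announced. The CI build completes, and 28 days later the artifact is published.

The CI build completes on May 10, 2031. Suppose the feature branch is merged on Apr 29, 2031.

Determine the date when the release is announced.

Jul 22, 2031

The CI build completes: May 10, 2031.
The artifact is published: May 10, 2031 + 28 days = Jun 7, 2031.
Staging deployment finishes: Jun 7, 2031 + 2 weeks = Jun 21, 2031.
The feature branch is merged: Apr 29, 2031.
The canary is promoted: Apr 29, 2031 + 8 weeks = Jun 24, 2031.
Production rollout completes: Jun 24, 2031 + 17 days = Jul 11, 2031.
Both prerequisites met — staging deployment finishes (Jun 21, 2031), production rollout completes (Jul 11, 2031); the later is Jul 11, 2031.
The release is announced: Jul 11, 2031 + 11 days = Jul 22, 2031.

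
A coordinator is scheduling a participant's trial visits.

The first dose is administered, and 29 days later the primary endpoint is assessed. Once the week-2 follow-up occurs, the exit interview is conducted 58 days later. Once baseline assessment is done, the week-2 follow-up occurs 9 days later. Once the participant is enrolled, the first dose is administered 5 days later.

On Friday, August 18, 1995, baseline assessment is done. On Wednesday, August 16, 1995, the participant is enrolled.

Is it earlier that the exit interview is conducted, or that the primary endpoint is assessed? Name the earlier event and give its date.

Baseline assessment is done: Aug 18, 1995.
The week-2 follow-up occurs: Aug 18, 1995 + 9 days = Aug 27, 1995.
The exit interview is conducted: Aug 27, 1995 + 58 days = Oct 24, 1995.
The participant is enrolled: Aug 16, 1995.
The first dose is administered: Aug 16, 1995 + 5 days = Aug 21, 1995.
The primary endpoint is assessed: Aug 21, 1995 + 29 days = Sep 19, 1995.
Comparing: the exit interview is conducted on Oct 24, 1995 vs the primary endpoint is assessed on Sep 19, 1995. Earlier: the primary endpoint is assessed.

The primary endpoint is assessed — Tuesday, September 19, 1995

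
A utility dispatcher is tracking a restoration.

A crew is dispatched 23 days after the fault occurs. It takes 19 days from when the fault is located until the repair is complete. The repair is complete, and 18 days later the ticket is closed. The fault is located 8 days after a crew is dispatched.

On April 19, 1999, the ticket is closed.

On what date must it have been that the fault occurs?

February 10, 1999

The ticket is closed: Apr 19, 1999.
The repair is complete: Apr 19, 1999 − 18 days = Apr 1, 1999.
The fault is located: Apr 1, 1999 − 19 days = Mar 13, 1999.
A crew is dispatched: Mar 13, 1999 − 8 days = Mar 5, 1999.
The fault occurs: Mar 5, 1999 − 23 days = Feb 10, 1999.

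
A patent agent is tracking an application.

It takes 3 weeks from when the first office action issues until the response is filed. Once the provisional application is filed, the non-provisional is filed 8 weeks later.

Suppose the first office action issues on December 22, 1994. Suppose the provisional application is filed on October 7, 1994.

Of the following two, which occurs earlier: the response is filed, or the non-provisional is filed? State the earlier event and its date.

The non-provisional is filed — December 2, 1994

The first office action issues: Dec 22, 1994.
The response is filed: Dec 22, 1994 + 3 weeks = Jan 12, 1995.
The provisional application is filed: Oct 7, 1994.
The non-provisional is filed: Oct 7, 1994 + 8 weeks = Dec 2, 1994.
Comparing: the response is filed on Jan 12, 1995 vs the non-provisional is filed on Dec 2, 1994. Earlier: the non-provisional is filed.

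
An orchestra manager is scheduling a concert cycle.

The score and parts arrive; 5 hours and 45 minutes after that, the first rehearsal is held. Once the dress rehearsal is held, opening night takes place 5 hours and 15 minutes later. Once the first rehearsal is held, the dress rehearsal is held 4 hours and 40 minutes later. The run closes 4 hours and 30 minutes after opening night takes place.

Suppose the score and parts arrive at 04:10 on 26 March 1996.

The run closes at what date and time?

00:20 on 27 March 1996

The score and parts arrive: 04:10 Mar 26, 1996.
The first rehearsal is held: 04:10 Mar 26, 1996 + 5h45m = 09:55 Mar 26, 1996.
The dress rehearsal is held: 09:55 Mar 26, 1996 + 4h40m = 14:35 Mar 26, 1996.
Opening night takes place: 14:35 Mar 26, 1996 + 5h15m = 19:50 Mar 26, 1996.
The run closes: 19:50 Mar 26, 1996 + 4h30m = 00:20 Mar 27, 1996.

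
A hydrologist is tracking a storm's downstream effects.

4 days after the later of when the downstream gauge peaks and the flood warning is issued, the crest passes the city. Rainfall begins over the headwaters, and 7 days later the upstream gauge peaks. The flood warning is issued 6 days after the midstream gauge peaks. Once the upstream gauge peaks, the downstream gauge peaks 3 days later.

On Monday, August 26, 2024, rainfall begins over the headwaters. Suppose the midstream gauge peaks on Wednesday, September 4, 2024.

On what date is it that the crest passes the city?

Rainfall begins over the headwaters: Aug 26, 2024.
The upstream gauge peaks: Aug 26, 2024 + 7 days = Sep 2, 2024.
The downstream gauge peaks: Sep 2, 2024 + 3 days = Sep 5, 2024.
The midstream gauge peaks: Sep 4, 2024.
The flood warning is issued: Sep 4, 2024 + 6 days = Sep 10, 2024.
Both prerequisites met — the downstream gauge peaks (Sep 5, 2024), the flood warning is issued (Sep 10, 2024); the later is Sep 10, 2024.
The crest passes the city: Sep 10, 2024 + 4 days = Sep 14, 2024.

Saturday, September 14, 2024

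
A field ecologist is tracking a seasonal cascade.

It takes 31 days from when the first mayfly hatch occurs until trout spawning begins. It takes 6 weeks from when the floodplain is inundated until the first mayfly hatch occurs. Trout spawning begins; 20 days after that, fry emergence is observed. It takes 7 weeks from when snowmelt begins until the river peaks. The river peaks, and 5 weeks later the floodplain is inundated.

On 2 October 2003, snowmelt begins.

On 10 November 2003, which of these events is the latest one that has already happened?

Snowmelt begins

Snowmelt begins: Oct 2, 2003.
The river peaks: Oct 2, 2003 + 7 weeks = Nov 20, 2003.
The floodplain is inundated: Nov 20, 2003 + 5 weeks = Dec 25, 2003.
The first mayfly hatch occurs: Dec 25, 2003 + 6 weeks = Feb 5, 2004.
Trout spawning begins: Feb 5, 2004 + 31 days = Mar 7, 2004.
Fry emergence is observed: Mar 7, 2004 + 20 days = Mar 27, 2004.
Nov 10, 2003 falls between when snowmelt begins (Oct 2, 2003) and when the river peaks (Nov 20, 2003).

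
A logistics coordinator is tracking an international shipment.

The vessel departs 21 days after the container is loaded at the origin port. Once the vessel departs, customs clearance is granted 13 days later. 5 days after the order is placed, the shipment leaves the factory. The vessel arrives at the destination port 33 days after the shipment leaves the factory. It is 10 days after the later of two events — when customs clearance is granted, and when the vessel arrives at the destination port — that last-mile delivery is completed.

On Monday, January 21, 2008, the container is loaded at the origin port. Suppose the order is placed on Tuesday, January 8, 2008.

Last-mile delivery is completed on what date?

Wednesday, March 5, 2008

The container is loaded at the origin port: Jan 21, 2008.
The vessel departs: Jan 21, 2008 + 21 days = Feb 11, 2008.
Customs clearance is granted: Feb 11, 2008 + 13 days = Feb 24, 2008.
The order is placed: Jan 8, 2008.
The shipment leaves the factory: Jan 8, 2008 + 5 days = Jan 13, 2008.
The vessel arrives at the destination port: Jan 13, 2008 + 33 days = Feb 15, 2008.
Both prerequisites met — customs clearance is granted (Feb 24, 2008), the vessel arrives at the destination port (Feb 15, 2008); the later is Feb 24, 2008.
Last-mile delivery is completed: Feb 24, 2008 + 10 days = Mar 5, 2008.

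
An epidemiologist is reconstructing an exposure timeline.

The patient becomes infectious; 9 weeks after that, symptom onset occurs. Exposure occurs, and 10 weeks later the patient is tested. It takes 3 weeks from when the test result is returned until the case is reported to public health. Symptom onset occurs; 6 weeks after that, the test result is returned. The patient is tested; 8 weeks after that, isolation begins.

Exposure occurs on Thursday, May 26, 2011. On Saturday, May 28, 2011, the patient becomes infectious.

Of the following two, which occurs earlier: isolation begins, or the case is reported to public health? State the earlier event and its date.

Exposure occurs: May 26, 2011.
The patient is tested: May 26, 2011 + 10 weeks = Aug 4, 2011.
Isolation begins: Aug 4, 2011 + 8 weeks = Sep 29, 2011.
The patient becomes infectious: May 28, 2011.
Symptom onset occurs: May 28, 2011 + 9 weeks = Jul 30, 2011.
The test result is returned: Jul 30, 2011 + 6 weeks = Sep 10, 2011.
The case is reported to public health: Sep 10, 2011 + 3 weeks = Oct 1, 2011.
Comparing: isolation begins on Sep 29, 2011 vs the case is reported to public health on Oct 1, 2011. Earlier: isolation begins.

Isolation begins — Thursday, September 29, 2011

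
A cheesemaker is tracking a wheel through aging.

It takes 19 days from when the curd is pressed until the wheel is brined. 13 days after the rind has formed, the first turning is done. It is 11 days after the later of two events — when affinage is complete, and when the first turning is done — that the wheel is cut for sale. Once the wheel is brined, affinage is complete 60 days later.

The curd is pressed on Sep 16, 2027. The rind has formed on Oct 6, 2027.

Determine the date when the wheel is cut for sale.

Dec 15, 2027

The curd is pressed: Sep 16, 2027.
The wheel is brined: Sep 16, 2027 + 19 days = Oct 5, 2027.
Affinage is complete: Oct 5, 2027 + 60 days = Dec 4, 2027.
The rind has formed: Oct 6, 2027.
The first turning is done: Oct 6, 2027 + 13 days = Oct 19, 2027.
Both prerequisites met — affinage is complete (Dec 4, 2027), the first turning is done (Oct 19, 2027); the later is Dec 4, 2027.
The wheel is cut for sale: Dec 4, 2027 + 11 days = Dec 15, 2027.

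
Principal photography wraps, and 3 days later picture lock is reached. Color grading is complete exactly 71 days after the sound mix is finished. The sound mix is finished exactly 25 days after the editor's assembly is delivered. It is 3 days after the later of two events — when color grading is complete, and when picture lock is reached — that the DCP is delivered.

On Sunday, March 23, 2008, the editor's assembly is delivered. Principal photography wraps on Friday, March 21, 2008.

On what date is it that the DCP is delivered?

The editor's assembly is delivered: Mar 23, 2008.
The sound mix is finished: Mar 23, 2008 + 25 days = Apr 17, 2008.
Color grading is complete: Apr 17, 2008 + 71 days = Jun 27, 2008.
Principal photography wraps: Mar 21, 2008.
Picture lock is reached: Mar 21, 2008 + 3 days = Mar 24, 2008.
Both prerequisites met — color grading is complete (Jun 27, 2008), picture lock is reached (Mar 24, 2008); the later is Jun 27, 2008.
The DCP is delivered: Jun 27, 2008 + 3 days = Jun 30, 2008.

Monday, June 30, 2008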